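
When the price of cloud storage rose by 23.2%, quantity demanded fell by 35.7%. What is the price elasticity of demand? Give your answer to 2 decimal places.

ε = %ΔQ / %ΔP = (-35.7)/(23.2) = -1.539.

-1.54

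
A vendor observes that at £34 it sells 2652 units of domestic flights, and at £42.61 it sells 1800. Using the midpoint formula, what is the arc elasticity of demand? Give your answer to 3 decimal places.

-1.703

ΔQ = 1800 − 2652 = -852; ΔP = 42.61 − 34 = 8.61.
Midpoints: P̄ = 38.30, Q̄ = 2226.0.
ε = (ΔQ/ΔP)(P̄/Q̄) = (-852/8.61)(38.30/2226.0).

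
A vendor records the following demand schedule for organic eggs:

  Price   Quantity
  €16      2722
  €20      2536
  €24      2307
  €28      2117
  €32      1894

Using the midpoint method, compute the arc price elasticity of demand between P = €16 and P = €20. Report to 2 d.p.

-0.32

At P = 16, Q = 2722; at P = 20, Q = 2536.
ΔQ = -186, ΔP = 4. Midpoints: P̄ = 18.00, Q̄ = 2629.0.
ε = (ΔQ/ΔP)(P̄/Q̄) = (-186/4)(18.00/2629.0).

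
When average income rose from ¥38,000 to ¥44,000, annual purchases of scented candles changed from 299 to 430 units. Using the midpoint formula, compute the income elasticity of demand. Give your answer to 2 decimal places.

ΔQ = 131, ΔI = 6000. Midpoints: Ī = 41,000, Q̄ = 364.5.
ε_I = (ΔQ/ΔI)(Ī/Q̄) = (131/6000)(41000/364.5).

2.46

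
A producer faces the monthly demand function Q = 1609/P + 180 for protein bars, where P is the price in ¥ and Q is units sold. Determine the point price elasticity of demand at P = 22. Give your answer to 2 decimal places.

-0.29

At P = 22, Q = 253.136.
dQ/dP = −1609/P² = -3.324.
ε = (dQ/dP)(P/Q) = (-3.324)(22/253.136).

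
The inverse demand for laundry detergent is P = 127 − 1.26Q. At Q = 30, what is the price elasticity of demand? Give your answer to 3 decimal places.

-2.360

At Q = 30, P = 127 − 1.26(30) = 89.20.
dP/dQ = −1.26, so dQ/dP = 1/(−1.26) = -0.794.
ε = (dQ/dP)(P/Q) = (-0.794)(89.20/30).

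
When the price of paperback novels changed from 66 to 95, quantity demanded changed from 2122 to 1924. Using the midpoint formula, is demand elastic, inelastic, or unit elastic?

inelastic

Arc ε ≈ -0.272.
|ε| = 0.27 < 1.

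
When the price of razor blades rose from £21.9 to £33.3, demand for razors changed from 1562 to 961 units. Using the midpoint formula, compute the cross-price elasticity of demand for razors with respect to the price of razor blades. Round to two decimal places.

ΔQ_x = 961 − 1562 = -601; ΔP_y = 33.3 − 21.9 = 11.4.
Midpoints: P̄_y = 27.60, Q̄_x = 1261.5.
ε_xy = (ΔQ_x/ΔP_y)(P̄_y/Q̄_x) = (-601/11.4)(27.60/1261.5).
ε_xy < 0, so the goods are complements.

-1.15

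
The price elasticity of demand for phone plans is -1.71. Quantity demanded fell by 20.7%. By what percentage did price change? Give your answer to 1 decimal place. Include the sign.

12.1%

%ΔP ≈ %ΔQ / ε = (-20.7%)/(-1.71) = 12.11%.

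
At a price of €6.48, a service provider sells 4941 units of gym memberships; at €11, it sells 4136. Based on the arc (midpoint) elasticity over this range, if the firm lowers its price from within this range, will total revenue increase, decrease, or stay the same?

Arc ε = (-805/4.52)(8.74/4538.5) ≈ -0.343.
|ε| = 0.34 < 1, so demand is inelastic. A price cut therefore reduces total revenue.

decrease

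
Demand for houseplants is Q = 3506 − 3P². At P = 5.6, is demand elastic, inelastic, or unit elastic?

Q = 3411.920, dQ/dP = -33.600.
ε = (dQ/dP)(P/Q) ≈ -0.055.
|ε| = 0.06 < 1.

inelastic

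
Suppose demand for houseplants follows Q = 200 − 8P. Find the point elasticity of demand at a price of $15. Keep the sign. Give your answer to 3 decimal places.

-1.500

At P = 15, Q = 80.
dQ/dP = −8.
ε = (dQ/dP)(P/Q) = (-8)(15/80).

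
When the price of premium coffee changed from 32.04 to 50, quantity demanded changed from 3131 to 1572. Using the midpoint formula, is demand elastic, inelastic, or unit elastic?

Arc ε ≈ -1.514.
|ε| = 1.51 > 1.

elastic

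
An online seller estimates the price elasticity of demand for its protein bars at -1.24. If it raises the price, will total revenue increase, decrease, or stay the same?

|ε| = 1.24 > 1, so demand is elastic. A price rise therefore reduces total revenue.

decrease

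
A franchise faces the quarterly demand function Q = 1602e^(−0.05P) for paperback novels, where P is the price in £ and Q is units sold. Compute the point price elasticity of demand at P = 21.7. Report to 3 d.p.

At P = 21.7, Q = 541.319.
dQ/dP = −0.05·1602e^(−0.05P) = −0.05Q = -27.066.
ε = (dQ/dP)(P/Q) = (-27.066)(21.7/541.319).
|ε| > 1, so demand is elastic at this price.

-1.085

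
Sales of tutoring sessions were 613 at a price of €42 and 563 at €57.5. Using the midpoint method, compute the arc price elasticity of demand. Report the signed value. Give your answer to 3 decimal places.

ΔQ = 563 − 613 = -50; ΔP = 57.5 − 42 = 15.5.
Midpoints: P̄ = 49.75, Q̄ = 588.0.
ε = (ΔQ/ΔP)(P̄/Q̄) = (-50/15.5)(49.75/588.0).

-0.273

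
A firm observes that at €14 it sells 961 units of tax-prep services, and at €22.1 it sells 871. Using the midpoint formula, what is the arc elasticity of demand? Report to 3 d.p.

-0.219

ΔQ = 871 − 961 = -90; ΔP = 22.1 − 14 = 8.1.
Midpoints: P̄ = 18.05, Q̄ = 916.0.
ε = (ΔQ/ΔP)(P̄/Q̄) = (-90/8.1)(18.05/916.0).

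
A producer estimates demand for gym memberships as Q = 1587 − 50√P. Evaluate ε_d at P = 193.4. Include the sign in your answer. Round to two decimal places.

-0.39

At P = 193.4, Q = 891.658.
dQ/dP = −50/(2√P) = -1.798.
ε = (dQ/dP)(P/Q) = (-1.798)(193.4/891.658).
|ε| < 1, so demand is inelastic at this price.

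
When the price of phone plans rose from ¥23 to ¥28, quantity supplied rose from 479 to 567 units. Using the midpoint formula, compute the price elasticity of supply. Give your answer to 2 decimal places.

0.86

ΔQ = 567 − 479 = 88; ΔP = 28 − 23 = 5.
Midpoints: P̄ = 25.50, Q̄ = 523.0.
ε_s = (ΔQ/ΔP)(P̄/Q̄) = (88/5)(25.50/523.0).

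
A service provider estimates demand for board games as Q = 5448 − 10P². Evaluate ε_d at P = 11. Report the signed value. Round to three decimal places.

-0.571

At P = 11, Q = 4238.
dQ/dP = −20P = -220.
ε = (dQ/dP)(P/Q) = (-220)(11/4238).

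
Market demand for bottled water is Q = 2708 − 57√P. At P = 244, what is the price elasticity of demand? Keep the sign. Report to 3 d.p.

At P = 244, Q = 1817.632.
dQ/dP = −57/(2√P) = -1.825.
ε = (dQ/dP)(P/Q) = (-1.825)(244/1817.632).

-0.245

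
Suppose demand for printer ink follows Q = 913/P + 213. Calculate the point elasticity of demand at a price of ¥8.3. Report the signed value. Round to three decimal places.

At P = 8.3, Q = 323.
dQ/dP = −913/P² = -13.253.
ε = (dQ/dP)(P/Q) = (-13.253)(8.3/323).
|ε| < 1, so demand is inelastic at this price.

-0.341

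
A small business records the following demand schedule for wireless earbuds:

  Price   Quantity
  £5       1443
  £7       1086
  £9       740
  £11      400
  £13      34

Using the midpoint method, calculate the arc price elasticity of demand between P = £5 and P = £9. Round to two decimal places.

-1.13

At P = 5, Q = 1443; at P = 9, Q = 740.
ΔQ = -703, ΔP = 4. Midpoints: P̄ = 7.00, Q̄ = 1091.5.
ε = (ΔQ/ΔP)(P̄/Q̄) = (-703/4)(7.00/1091.5).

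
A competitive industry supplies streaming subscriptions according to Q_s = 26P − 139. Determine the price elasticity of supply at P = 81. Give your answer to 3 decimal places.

1.071

At P = 81, Q_s = 1967.
dQ_s/dP = 26.
ε_s = (dQ_s/dP)(P/Q_s) = (26)(81/1967).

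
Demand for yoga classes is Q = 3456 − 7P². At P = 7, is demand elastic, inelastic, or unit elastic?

Q = 3113, dQ/dP = -98.
ε = (dQ/dP)(P/Q) ≈ -0.220.
|ε| = 0.22 < 1.

inelastic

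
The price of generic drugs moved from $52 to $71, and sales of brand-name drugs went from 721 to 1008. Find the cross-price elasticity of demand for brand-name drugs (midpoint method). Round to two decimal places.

1.07

ΔQ_x = 1008 − 721 = 287; ΔP_y = 71 − 52 = 19.
Midpoints: P̄_y = 61.50, Q̄_x = 864.5.
ε_xy = (ΔQ_x/ΔP_y)(P̄_y/Q̄_x) = (287/19)(61.50/864.5).
ε_xy > 0, so the goods are substitutes.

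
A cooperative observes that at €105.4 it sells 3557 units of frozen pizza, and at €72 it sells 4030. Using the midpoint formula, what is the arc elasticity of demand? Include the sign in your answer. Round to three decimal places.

-0.331

ΔQ = 4030 − 3557 = 473; ΔP = 72 − 105.4 = -33.4.
Midpoints: P̄ = 88.70, Q̄ = 3793.5.
ε = (ΔQ/ΔP)(P̄/Q̄) = (473/-33.4)(88.70/3793.5).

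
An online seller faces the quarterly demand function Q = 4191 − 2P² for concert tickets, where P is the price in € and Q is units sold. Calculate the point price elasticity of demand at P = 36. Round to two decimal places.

At P = 36, Q = 1599.
dQ/dP = −4P = -144.
ε = (dQ/dP)(P/Q) = (-144)(36/1599).

-3.24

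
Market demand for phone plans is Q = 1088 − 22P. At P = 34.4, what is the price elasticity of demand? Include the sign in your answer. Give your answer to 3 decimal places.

At P = 34.4, Q = 331.200.
dQ/dP = −22.
ε = (dQ/dP)(P/Q) = (-22)(34.4/331.200).
|ε| > 1, so demand is elastic at this price.

-2.285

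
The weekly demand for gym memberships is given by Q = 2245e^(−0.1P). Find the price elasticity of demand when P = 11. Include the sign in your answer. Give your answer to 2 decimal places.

-1.10

At P = 11, Q = 747.296.
dQ/dP = −0.1·2245e^(−0.1P) = −0.1Q = -74.730.
ε = (dQ/dP)(P/Q) = (-74.730)(11/747.296).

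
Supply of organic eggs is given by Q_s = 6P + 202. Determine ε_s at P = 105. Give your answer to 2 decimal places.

0.76

At P = 105, Q_s = 832.
dQ_s/dP = 6.
ε_s = (dQ_s/dP)(P/Q_s) = (6)(105/832).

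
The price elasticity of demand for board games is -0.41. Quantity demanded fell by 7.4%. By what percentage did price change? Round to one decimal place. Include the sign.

%ΔP ≈ %ΔQ / ε = (-7.4%)/(-0.41) = 18.05%.

18.0%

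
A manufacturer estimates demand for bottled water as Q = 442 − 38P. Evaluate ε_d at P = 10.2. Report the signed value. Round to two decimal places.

-7.13

At P = 10.2, Q = 54.400.
dQ/dP = −38.
ε = (dQ/dP)(P/Q) = (-38)(10.2/54.400).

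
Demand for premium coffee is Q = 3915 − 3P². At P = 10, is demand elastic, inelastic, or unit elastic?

Q = 3615, dQ/dP = -60.
ε = (dQ/dP)(P/Q) ≈ -0.166.
|ε| = 0.17 < 1.

inelastic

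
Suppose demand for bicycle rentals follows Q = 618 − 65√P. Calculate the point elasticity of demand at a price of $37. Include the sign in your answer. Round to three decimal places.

-0.888

At P = 37, Q = 222.620.
dQ/dP = −65/(2√P) = -5.343.
ε = (dQ/dP)(P/Q) = (-5.343)(37/222.620).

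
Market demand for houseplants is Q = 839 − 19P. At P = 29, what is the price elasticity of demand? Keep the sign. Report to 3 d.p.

At P = 29, Q = 288.
dQ/dP = −19.
ε = (dQ/dP)(P/Q) = (-19)(29/288).
|ε| > 1, so demand is elastic at this price.

-1.913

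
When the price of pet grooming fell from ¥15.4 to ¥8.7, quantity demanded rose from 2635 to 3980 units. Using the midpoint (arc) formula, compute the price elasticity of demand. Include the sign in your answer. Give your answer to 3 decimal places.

ΔQ = 3980 − 2635 = 1345; ΔP = 8.7 − 15.4 = -6.7.
Midpoints: P̄ = 12.05, Q̄ = 3307.5.
ε = (ΔQ/ΔP)(P̄/Q̄) = (1345/-6.7)(12.05/3307.5).

-0.731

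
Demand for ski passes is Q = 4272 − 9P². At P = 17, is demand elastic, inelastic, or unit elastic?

elastic

Q = 1671, dQ/dP = -306.
ε = (dQ/dP)(P/Q) ≈ -3.113.
|ε| = 3.11 > 1.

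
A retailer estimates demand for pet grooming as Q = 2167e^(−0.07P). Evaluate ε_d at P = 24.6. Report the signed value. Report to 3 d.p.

-1.722

At P = 24.6, Q = 387.261.
dQ/dP = −0.07·2167e^(−0.07P) = −0.07Q = -27.108.
ε = (dQ/dP)(P/Q) = (-27.108)(24.6/387.261).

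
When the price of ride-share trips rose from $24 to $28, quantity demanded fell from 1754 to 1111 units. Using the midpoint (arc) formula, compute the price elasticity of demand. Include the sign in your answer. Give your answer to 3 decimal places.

ΔQ = 1111 − 1754 = -643; ΔP = 28 − 24 = 4.
Midpoints: P̄ = 26.00, Q̄ = 1432.5.
ε = (ΔQ/ΔP)(P̄/Q̄) = (-643/4)(26.00/1432.5).

-2.918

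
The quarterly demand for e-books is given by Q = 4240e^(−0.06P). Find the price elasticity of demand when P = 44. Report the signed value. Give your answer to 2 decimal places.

-2.64

At P = 44, Q = 302.572.
dQ/dP = −0.06·4240e^(−0.06P) = −0.06Q = -18.154.
ε = (dQ/dP)(P/Q) = (-18.154)(44/302.572).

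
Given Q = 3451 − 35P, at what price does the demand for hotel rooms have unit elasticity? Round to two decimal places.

For linear demand Q = a − bP, ε = −bP/(a − bP). |ε| = 1 when bP = a − bP, i.e. P = a/(2b).
P = 3451/(2·35) = 3451/70 = 49.3000.

49.30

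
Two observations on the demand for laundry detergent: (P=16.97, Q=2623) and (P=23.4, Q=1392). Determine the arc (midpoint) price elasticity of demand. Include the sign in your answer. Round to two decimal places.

-1.92

ΔQ = 1392 − 2623 = -1231; ΔP = 23.4 − 16.97 = 6.43.
Midpoints: P̄ = 20.18, Q̄ = 2007.5.
ε = (ΔQ/ΔP)(P̄/Q̄) = (-1231/6.43)(20.18/2007.5).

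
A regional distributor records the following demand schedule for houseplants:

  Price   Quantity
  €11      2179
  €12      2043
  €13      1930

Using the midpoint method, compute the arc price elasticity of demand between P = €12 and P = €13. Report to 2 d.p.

At P = 12, Q = 2043; at P = 13, Q = 1930.
ΔQ = -113, ΔP = 1. Midpoints: P̄ = 12.50, Q̄ = 1986.5.
ε = (ΔQ/ΔP)(P̄/Q̄) = (-113/1)(12.50/1986.5).

-0.71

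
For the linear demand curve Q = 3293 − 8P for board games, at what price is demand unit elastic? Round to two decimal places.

For linear demand Q = a − bP, ε = −bP/(a − bP). |ε| = 1 when bP = a − bP, i.e. P = a/(2b).
P = 3293/(2·8) = 3293/16 = 205.8125.

205.81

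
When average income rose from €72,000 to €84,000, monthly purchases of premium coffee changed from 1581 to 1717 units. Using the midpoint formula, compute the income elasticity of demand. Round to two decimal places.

0.54

ΔQ = 136, ΔI = 12000. Midpoints: Ī = 78,000, Q̄ = 1649.0.
ε_I = (ΔQ/ΔI)(Ī/Q̄) = (136/12000)(78000/1649.0).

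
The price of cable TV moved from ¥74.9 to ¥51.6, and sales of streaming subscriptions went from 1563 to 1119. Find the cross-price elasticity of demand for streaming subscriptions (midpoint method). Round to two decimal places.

0.90

ΔQ_x = 1119 − 1563 = -444; ΔP_y = 51.6 − 74.9 = -23.3.
Midpoints: P̄_y = 63.25, Q̄_x = 1341.0.
ε_xy = (ΔQ_x/ΔP_y)(P̄_y/Q̄_x) = (-444/-23.3)(63.25/1341.0).
ε_xy > 0, so the goods are substitutes.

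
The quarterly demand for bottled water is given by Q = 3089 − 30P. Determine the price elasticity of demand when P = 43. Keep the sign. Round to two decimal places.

At P = 43, Q = 1799.
dQ/dP = −30.
ε = (dQ/dP)(P/Q) = (-30)(43/1799).
|ε| < 1, so demand is inelastic at this price.

-0.72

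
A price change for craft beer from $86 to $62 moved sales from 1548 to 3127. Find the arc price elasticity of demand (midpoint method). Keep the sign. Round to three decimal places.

-2.083

ΔQ = 3127 − 1548 = 1579; ΔP = 62 − 86 = -24.
Midpoints: P̄ = 74.00, Q̄ = 2337.5.
ε = (ΔQ/ΔP)(P̄/Q̄) = (1579/-24)(74.00/2337.5).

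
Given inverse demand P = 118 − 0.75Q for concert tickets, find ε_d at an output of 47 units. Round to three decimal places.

At Q = 47, P = 118 − 0.75(47) = 82.75.
dP/dQ = −0.75, so dQ/dP = 1/(−0.75) = -1.333.
ε = (dQ/dP)(P/Q) = (-1.333)(82.75/47).

-2.348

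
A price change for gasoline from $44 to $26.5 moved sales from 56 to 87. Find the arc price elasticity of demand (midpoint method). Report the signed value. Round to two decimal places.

-0.87

ΔQ = 87 − 56 = 31; ΔP = 26.5 − 44 = -17.5.
Midpoints: P̄ = 35.25, Q̄ = 71.5.
ε = (ΔQ/ΔP)(P̄/Q̄) = (31/-17.5)(35.25/71.5).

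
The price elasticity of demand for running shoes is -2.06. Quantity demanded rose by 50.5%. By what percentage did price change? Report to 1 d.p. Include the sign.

%ΔP ≈ %ΔQ / ε = (50.5%)/(-2.06) = -24.51%.

-24.5%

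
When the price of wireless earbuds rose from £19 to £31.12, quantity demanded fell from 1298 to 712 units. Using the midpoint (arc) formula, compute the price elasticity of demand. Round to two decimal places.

-1.21

ΔQ = 712 − 1298 = -586; ΔP = 31.12 − 19 = 12.12.
Midpoints: P̄ = 25.06, Q̄ = 1005.0.
ε = (ΔQ/ΔP)(P̄/Q̄) = (-586/12.12)(25.06/1005.0).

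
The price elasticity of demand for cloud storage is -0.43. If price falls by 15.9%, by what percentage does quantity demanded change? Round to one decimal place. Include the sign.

%ΔQ ≈ ε × %ΔP = (-0.43)(-15.9%) = 6.84%.

6.8%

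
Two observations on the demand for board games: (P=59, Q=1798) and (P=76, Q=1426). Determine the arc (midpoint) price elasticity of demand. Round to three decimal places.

ΔQ = 1426 − 1798 = -372; ΔP = 76 − 59 = 17.
Midpoints: P̄ = 67.50, Q̄ = 1612.0.
ε = (ΔQ/ΔP)(P̄/Q̄) = (-372/17)(67.50/1612.0).

-0.916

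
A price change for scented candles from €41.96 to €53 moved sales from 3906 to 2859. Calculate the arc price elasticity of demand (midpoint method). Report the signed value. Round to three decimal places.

-1.331

ΔQ = 2859 − 3906 = -1047; ΔP = 53 − 41.96 = 11.04.
Midpoints: P̄ = 47.48, Q̄ = 3382.5.
ε = (ΔQ/ΔP)(P̄/Q̄) = (-1047/11.04)(47.48/3382.5).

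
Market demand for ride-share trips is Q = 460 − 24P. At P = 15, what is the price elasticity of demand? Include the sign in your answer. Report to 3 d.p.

-3.600

At P = 15, Q = 100.
dQ/dP = −24.
ε = (dQ/dP)(P/Q) = (-24)(15/100).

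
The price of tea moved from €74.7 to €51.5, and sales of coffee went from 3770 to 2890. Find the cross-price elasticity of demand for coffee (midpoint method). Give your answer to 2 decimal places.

0.72

ΔQ_x = 2890 − 3770 = -880; ΔP_y = 51.5 − 74.7 = -23.2.
Midpoints: P̄_y = 63.10, Q̄_x = 3330.0.
ε_xy = (ΔQ_x/ΔP_y)(P̄_y/Q̄_x) = (-880/-23.2)(63.10/3330.0).
ε_xy > 0, so the goods are substitutes.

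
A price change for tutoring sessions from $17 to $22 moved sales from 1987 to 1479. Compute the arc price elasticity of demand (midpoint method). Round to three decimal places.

ΔQ = 1479 − 1987 = -508; ΔP = 22 − 17 = 5.
Midpoints: P̄ = 19.50, Q̄ = 1733.0.
ε = (ΔQ/ΔP)(P̄/Q̄) = (-508/5)(19.50/1733.0).

-1.143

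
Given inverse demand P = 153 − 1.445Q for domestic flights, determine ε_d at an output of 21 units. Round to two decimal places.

-4.04

At Q = 21, P = 153 − 1.445(21) = 122.66.
dP/dQ = −1.445, so dQ/dP = 1/(−1.445) = -0.692.
ε = (dQ/dP)(P/Q) = (-0.692)(122.66/21).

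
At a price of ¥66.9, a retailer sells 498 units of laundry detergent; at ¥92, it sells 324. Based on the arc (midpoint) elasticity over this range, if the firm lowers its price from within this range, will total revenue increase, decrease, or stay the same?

increase

Arc ε = (-174/25.1)(79.45/411.0) ≈ -1.340.
|ε| = 1.34 > 1, so demand is elastic. A price cut therefore raises total revenue.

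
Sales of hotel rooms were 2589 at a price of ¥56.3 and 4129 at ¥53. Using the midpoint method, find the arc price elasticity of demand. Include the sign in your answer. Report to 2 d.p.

-7.59

ΔQ = 4129 − 2589 = 1540; ΔP = 53 − 56.3 = -3.3.
Midpoints: P̄ = 54.65, Q̄ = 3359.0.
ε = (ΔQ/ΔP)(P̄/Q̄) = (1540/-3.3)(54.65/3359.0).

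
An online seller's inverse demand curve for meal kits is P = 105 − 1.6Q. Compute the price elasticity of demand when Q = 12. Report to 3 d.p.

At Q = 12, P = 105 − 1.6(12) = 85.80.
dP/dQ = −1.6, so dQ/dP = 1/(−1.6) = -0.625.
ε = (dQ/dP)(P/Q) = (-0.625)(85.80/12).

-4.469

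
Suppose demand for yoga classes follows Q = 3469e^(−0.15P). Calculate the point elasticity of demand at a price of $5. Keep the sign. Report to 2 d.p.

-0.75

At P = 5, Q = 1638.640.
dQ/dP = −0.15·3469e^(−0.15P) = −0.15Q = -245.796.
ε = (dQ/dP)(P/Q) = (-245.796)(5/1638.640).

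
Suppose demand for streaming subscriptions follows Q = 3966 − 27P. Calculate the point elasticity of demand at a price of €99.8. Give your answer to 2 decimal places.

At P = 99.8, Q = 1271.400.
dQ/dP = −27.
ε = (dQ/dP)(P/Q) = (-27)(99.8/1271.400).

-2.12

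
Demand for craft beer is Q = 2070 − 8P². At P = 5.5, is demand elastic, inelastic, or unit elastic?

Q = 1828, dQ/dP = -88.
ε = (dQ/dP)(P/Q) ≈ -0.265.
|ε| = 0.26 < 1.

inelastic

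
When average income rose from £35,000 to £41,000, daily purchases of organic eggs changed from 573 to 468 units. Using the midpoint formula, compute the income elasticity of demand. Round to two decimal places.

ΔQ = -105, ΔI = 6000. Midpoints: Ī = 38,000, Q̄ = 520.5.
ε_I = (ΔQ/ΔI)(Ī/Q̄) = (-105/6000)(38000/520.5).

-1.28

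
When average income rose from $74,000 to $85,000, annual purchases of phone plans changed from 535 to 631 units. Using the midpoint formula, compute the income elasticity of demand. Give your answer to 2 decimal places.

ΔQ = 96, ΔI = 11000. Midpoints: Ī = 79,500, Q̄ = 583.0.
ε_I = (ΔQ/ΔI)(Ī/Q̄) = (96/11000)(79500/583.0).

1.19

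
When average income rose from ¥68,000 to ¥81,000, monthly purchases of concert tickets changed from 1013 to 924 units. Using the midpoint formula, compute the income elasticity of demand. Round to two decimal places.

ΔQ = -89, ΔI = 13000. Midpoints: Ī = 74,500, Q̄ = 968.5.
ε_I = (ΔQ/ΔI)(Ī/Q̄) = (-89/13000)(74500/968.5).

-0.53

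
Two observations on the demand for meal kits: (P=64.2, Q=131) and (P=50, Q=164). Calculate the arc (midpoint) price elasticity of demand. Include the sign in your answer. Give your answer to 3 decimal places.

-0.900

ΔQ = 164 − 131 = 33; ΔP = 50 − 64.2 = -14.2.
Midpoints: P̄ = 57.10, Q̄ = 147.5.
ε = (ΔQ/ΔP)(P̄/Q̄) = (33/-14.2)(57.10/147.5).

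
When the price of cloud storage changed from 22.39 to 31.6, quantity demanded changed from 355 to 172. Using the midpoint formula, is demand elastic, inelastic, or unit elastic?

elastic

Arc ε ≈ -2.036.
|ε| = 2.04 > 1.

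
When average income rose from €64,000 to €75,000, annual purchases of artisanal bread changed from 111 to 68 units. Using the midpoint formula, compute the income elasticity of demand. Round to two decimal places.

-3.04

ΔQ = -43, ΔI = 11000. Midpoints: Ī = 69,500, Q̄ = 89.5.
ε_I = (ΔQ/ΔI)(Ī/Q̄) = (-43/11000)(69500/89.5).
ε_I < 0, so the good is inferior.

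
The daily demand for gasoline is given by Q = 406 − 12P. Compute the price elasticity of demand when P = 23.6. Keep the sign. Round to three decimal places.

-2.306

At P = 23.6, Q = 122.800.
dQ/dP = −12.
ε = (dQ/dP)(P/Q) = (-12)(23.6/122.800).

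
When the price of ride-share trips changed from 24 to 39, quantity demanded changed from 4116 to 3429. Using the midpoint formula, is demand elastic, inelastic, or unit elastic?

Arc ε ≈ -0.382.
|ε| = 0.38 < 1.

inelastic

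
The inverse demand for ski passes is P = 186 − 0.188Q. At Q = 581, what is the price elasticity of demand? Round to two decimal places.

-0.70

At Q = 581, P = 186 − 0.188(581) = 76.77.
dP/dQ = −0.188, so dQ/dP = 1/(−0.188) = -5.319.
ε = (dQ/dP)(P/Q) = (-5.319)(76.77/581).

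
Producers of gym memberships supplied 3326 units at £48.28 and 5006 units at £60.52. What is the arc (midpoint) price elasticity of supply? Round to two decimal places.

ΔQ = 5006 − 3326 = 1680; ΔP = 60.52 − 48.28 = 12.24.
Midpoints: P̄ = 54.40, Q̄ = 4166.0.
ε_s = (ΔQ/ΔP)(P̄/Q̄) = (1680/12.24)(54.40/4166.0).

1.79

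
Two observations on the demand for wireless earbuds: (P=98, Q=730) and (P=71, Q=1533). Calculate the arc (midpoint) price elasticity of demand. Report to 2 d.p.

ΔQ = 1533 − 730 = 803; ΔP = 71 − 98 = -27.
Midpoints: P̄ = 84.50, Q̄ = 1131.5.
ε = (ΔQ/ΔP)(P̄/Q̄) = (803/-27)(84.50/1131.5).

-2.22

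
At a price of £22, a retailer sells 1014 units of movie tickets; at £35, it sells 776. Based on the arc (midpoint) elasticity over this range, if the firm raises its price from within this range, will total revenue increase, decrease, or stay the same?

Arc ε = (-238/13)(28.50/895.0) ≈ -0.583.
|ε| = 0.58 < 1, so demand is inelastic. A price rise therefore raises total revenue.

increase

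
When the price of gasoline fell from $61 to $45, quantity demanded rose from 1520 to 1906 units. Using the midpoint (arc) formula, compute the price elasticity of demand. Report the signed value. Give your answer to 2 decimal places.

-0.75

ΔQ = 1906 − 1520 = 386; ΔP = 45 − 61 = -16.
Midpoints: P̄ = 53.00, Q̄ = 1713.0.
ε = (ΔQ/ΔP)(P̄/Q̄) = (386/-16)(53.00/1713.0).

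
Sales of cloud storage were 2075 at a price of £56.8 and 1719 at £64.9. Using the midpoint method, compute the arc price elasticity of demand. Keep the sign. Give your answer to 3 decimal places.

ΔQ = 1719 − 2075 = -356; ΔP = 64.9 − 56.8 = 8.1.
Midpoints: P̄ = 60.85, Q̄ = 1897.0.
ε = (ΔQ/ΔP)(P̄/Q̄) = (-356/8.1)(60.85/1897.0).

-1.410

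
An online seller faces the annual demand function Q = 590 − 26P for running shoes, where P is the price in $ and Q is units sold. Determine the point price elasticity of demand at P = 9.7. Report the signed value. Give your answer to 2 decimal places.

At P = 9.7, Q = 337.800.
dQ/dP = −26.
ε = (dQ/dP)(P/Q) = (-26)(9.7/337.800).
|ε| < 1, so demand is inelastic at this price.

-0.75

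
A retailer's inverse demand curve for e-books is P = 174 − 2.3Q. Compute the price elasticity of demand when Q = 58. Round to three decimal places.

-0.304

At Q = 58, P = 174 − 2.3(58) = 40.60.
dP/dQ = −2.3, so dQ/dP = 1/(−2.3) = -0.435.
ε = (dQ/dP)(P/Q) = (-0.435)(40.60/58).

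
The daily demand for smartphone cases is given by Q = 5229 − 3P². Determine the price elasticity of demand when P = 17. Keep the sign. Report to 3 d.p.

-0.398

At P = 17, Q = 4362.
dQ/dP = −6P = -102.
ε = (dQ/dP)(P/Q) = (-102)(17/4362).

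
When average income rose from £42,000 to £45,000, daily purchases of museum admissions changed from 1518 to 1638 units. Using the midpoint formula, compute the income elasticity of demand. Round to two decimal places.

1.10

ΔQ = 120, ΔI = 3000. Midpoints: Ī = 43,500, Q̄ = 1578.0.
ε_I = (ΔQ/ΔI)(Ī/Q̄) = (120/3000)(43500/1578.0).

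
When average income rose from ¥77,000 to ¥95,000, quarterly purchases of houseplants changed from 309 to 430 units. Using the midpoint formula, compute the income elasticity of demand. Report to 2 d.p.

1.56

ΔQ = 121, ΔI = 18000. Midpoints: Ī = 86,000, Q̄ = 369.5.
ε_I = (ΔQ/ΔI)(Ī/Q̄) = (121/18000)(86000/369.5).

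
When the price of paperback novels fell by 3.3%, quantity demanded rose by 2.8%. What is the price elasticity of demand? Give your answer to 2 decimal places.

-0.85

ε = %ΔQ / %ΔP = (2.8)/(-3.3) = -0.848.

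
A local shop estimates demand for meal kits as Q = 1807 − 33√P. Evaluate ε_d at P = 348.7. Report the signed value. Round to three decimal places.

At P = 348.7, Q = 1190.774.
dQ/dP = −33/(2√P) = -0.884.
ε = (dQ/dP)(P/Q) = (-0.884)(348.7/1190.774).

-0.259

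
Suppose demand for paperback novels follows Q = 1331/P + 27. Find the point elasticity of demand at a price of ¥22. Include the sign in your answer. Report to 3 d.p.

At P = 22, Q = 87.500.
dQ/dP = −1331/P² = -2.750.
ε = (dQ/dP)(P/Q) = (-2.750)(22/87.500).
|ε| < 1, so demand is inelastic at this price.

-0.691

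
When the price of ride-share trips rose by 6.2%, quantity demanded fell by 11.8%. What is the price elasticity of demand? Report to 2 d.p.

ε = %ΔQ / %ΔP = (-11.8)/(6.2) = -1.903.

-1.90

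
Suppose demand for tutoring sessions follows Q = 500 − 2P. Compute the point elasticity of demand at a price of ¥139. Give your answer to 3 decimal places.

At P = 139, Q = 222.
dQ/dP = −2.
ε = (dQ/dP)(P/Q) = (-2)(139/222).
|ε| > 1, so demand is elastic at this price.

-1.252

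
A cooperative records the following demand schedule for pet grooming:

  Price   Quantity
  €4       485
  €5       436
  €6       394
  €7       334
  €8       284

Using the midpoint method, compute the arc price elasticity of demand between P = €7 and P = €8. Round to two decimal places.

-1.21

At P = 7, Q = 334; at P = 8, Q = 284.
ΔQ = -50, ΔP = 1. Midpoints: P̄ = 7.50, Q̄ = 309.0.
ε = (ΔQ/ΔP)(P̄/Q̄) = (-50/1)(7.50/309.0).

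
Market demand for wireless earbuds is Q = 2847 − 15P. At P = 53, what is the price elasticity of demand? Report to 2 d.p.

At P = 53, Q = 2052.
dQ/dP = −15.
ε = (dQ/dP)(P/Q) = (-15)(53/2052).

-0.39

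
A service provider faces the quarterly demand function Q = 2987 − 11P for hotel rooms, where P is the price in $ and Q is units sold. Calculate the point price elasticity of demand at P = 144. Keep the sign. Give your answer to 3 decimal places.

At P = 144, Q = 1403.
dQ/dP = −11.
ε = (dQ/dP)(P/Q) = (-11)(144/1403).

-1.129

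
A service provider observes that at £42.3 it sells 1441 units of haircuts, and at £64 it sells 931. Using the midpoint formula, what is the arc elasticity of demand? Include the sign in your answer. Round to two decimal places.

-1.05

ΔQ = 931 − 1441 = -510; ΔP = 64 − 42.3 = 21.7.
Midpoints: P̄ = 53.15, Q̄ = 1186.0.
ε = (ΔQ/ΔP)(P̄/Q̄) = (-510/21.7)(53.15/1186.0).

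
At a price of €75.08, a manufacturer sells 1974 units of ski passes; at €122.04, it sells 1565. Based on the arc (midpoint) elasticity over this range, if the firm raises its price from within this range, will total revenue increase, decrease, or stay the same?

Arc ε = (-409/46.96)(98.56/1769.5) ≈ -0.485.
|ε| = 0.49 < 1, so demand is inelastic. A price rise therefore raises total revenue.

increase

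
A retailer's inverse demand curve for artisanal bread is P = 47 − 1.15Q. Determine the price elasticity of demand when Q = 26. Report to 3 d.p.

At Q = 26, P = 47 − 1.15(26) = 17.10.
dP/dQ = −1.15, so dQ/dP = 1/(−1.15) = -0.870.
ε = (dQ/dP)(P/Q) = (-0.870)(17.10/26).

-0.572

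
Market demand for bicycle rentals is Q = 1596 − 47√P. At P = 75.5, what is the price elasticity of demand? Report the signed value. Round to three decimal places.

At P = 75.5, Q = 1187.614.
dQ/dP = −47/(2√P) = -2.705.
ε = (dQ/dP)(P/Q) = (-2.705)(75.5/1187.614).
|ε| < 1, so demand is inelastic at this price.

-0.172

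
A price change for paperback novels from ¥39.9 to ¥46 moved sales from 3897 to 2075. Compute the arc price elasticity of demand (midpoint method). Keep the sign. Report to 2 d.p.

ΔQ = 2075 − 3897 = -1822; ΔP = 46 − 39.9 = 6.1.
Midpoints: P̄ = 42.95, Q̄ = 2986.0.
ε = (ΔQ/ΔP)(P̄/Q̄) = (-1822/6.1)(42.95/2986.0).

-4.30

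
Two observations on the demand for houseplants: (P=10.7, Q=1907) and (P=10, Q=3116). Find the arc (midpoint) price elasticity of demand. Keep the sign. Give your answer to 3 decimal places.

-7.118

ΔQ = 3116 − 1907 = 1209; ΔP = 10 − 10.7 = -0.7.
Midpoints: P̄ = 10.35, Q̄ = 2511.5.
ε = (ΔQ/ΔP)(P̄/Q̄) = (1209/-0.7)(10.35/2511.5).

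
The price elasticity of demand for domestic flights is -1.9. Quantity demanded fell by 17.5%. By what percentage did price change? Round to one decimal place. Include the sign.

%ΔP ≈ %ΔQ / ε = (-17.5%)/(-1.9) = 9.21%.

9.2%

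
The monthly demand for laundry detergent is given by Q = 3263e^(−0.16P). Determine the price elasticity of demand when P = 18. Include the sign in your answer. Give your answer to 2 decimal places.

At P = 18, Q = 183.168.
dQ/dP = −0.16·3263e^(−0.16P) = −0.16Q = -29.307.
ε = (dQ/dP)(P/Q) = (-29.307)(18/183.168).
|ε| > 1, so demand is elastic at this price.

-2.88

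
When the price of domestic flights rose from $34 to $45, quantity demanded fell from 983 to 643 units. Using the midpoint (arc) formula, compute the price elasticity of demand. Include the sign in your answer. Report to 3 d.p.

-1.502

ΔQ = 643 − 983 = -340; ΔP = 45 − 34 = 11.
Midpoints: P̄ = 39.50, Q̄ = 813.0.
ε = (ΔQ/ΔP)(P̄/Q̄) = (-340/11)(39.50/813.0).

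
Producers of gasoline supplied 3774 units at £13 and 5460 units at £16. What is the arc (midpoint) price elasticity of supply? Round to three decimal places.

1.765

ΔQ = 5460 − 3774 = 1686; ΔP = 16 − 13 = 3.
Midpoints: P̄ = 14.50, Q̄ = 4617.0.
ε_s = (ΔQ/ΔP)(P̄/Q̄) = (1686/3)(14.50/4617.0).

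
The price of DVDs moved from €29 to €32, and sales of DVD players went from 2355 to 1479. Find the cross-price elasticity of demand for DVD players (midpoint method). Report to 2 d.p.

ΔQ_x = 1479 − 2355 = -876; ΔP_y = 32 − 29 = 3.
Midpoints: P̄_y = 30.50, Q̄_x = 1917.0.
ε_xy = (ΔQ_x/ΔP_y)(P̄_y/Q̄_x) = (-876/3)(30.50/1917.0).

-4.65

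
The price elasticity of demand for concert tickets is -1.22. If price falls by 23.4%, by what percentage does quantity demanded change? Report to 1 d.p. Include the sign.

28.5%

%ΔQ ≈ ε × %ΔP = (-1.22)(-23.4%) = 28.55%.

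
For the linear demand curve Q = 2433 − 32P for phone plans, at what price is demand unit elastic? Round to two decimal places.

For linear demand Q = a − bP, ε = −bP/(a − bP). |ε| = 1 when bP = a − bP, i.e. P = a/(2b).
P = 2433/(2·32) = 2433/64 = 38.0156.

38.02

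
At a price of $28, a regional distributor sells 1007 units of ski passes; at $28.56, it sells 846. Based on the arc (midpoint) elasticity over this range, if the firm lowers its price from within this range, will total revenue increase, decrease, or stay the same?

Arc ε = (-161/0.56)(28.28/926.5) ≈ -8.775.
|ε| = 8.78 > 1, so demand is elastic. A price cut therefore raises total revenue.

increase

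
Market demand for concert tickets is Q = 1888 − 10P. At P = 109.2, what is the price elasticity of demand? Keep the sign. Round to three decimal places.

At P = 109.2, Q = 796.
dQ/dP = −10.
ε = (dQ/dP)(P/Q) = (-10)(109.2/796).

-1.372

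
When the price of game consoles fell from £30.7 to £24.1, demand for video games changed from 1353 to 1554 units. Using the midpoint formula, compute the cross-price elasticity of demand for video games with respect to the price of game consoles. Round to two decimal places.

-0.57

ΔQ_x = 1554 − 1353 = 201; ΔP_y = 24.1 − 30.7 = -6.6.
Midpoints: P̄_y = 27.40, Q̄_x = 1453.5.
ε_xy = (ΔQ_x/ΔP_y)(P̄_y/Q̄_x) = (201/-6.6)(27.40/1453.5).
ε_xy < 0, so the goods are complements.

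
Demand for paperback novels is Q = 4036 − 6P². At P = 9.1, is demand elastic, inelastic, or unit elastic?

inelastic

Q = 3539.140, dQ/dP = -109.200.
ε = (dQ/dP)(P/Q) ≈ -0.281.
|ε| = 0.28 < 1.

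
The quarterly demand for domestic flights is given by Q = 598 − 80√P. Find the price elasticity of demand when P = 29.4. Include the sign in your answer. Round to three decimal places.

-1.321

At P = 29.4, Q = 164.226.
dQ/dP = −80/(2√P) = -7.377.
ε = (dQ/dP)(P/Q) = (-7.377)(29.4/164.226).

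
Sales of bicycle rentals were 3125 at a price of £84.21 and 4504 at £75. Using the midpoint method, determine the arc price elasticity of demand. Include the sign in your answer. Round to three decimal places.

ΔQ = 4504 − 3125 = 1379; ΔP = 75 − 84.21 = -9.21.
Midpoints: P̄ = 79.60, Q̄ = 3814.5.
ε = (ΔQ/ΔP)(P̄/Q̄) = (1379/-9.21)(79.60/3814.5).

-3.125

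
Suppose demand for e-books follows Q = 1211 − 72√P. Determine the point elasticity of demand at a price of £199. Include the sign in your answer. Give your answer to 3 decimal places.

At P = 199, Q = 195.315.
dQ/dP = −72/(2√P) = -2.552.
ε = (dQ/dP)(P/Q) = (-2.552)(199/195.315).
|ε| > 1, so demand is elastic at this price.

-2.600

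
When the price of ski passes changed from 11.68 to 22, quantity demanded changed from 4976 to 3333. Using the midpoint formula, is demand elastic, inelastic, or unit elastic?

inelastic

Arc ε ≈ -0.645.
|ε| = 0.65 < 1.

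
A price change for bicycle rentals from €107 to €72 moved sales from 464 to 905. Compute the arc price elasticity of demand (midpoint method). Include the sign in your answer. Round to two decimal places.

-1.65

ΔQ = 905 − 464 = 441; ΔP = 72 − 107 = -35.
Midpoints: P̄ = 89.50, Q̄ = 684.5.
ε = (ΔQ/ΔP)(P̄/Q̄) = (441/-35)(89.50/684.5).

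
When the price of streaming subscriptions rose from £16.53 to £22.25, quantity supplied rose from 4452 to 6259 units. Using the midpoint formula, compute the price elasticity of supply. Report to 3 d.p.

ΔQ = 6259 − 4452 = 1807; ΔP = 22.25 − 16.53 = 5.72.
Midpoints: P̄ = 19.39, Q̄ = 5355.5.
ε_s = (ΔQ/ΔP)(P̄/Q̄) = (1807/5.72)(19.39/5355.5).

1.144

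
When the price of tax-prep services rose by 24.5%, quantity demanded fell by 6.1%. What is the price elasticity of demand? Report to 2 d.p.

ε = %ΔQ / %ΔP = (-6.1)/(24.5) = -0.249.

-0.25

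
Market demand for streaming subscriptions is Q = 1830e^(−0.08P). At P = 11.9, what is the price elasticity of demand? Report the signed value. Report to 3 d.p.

-0.952

At P = 11.9, Q = 706.322.
dQ/dP = −0.08·1830e^(−0.08P) = −0.08Q = -56.506.
ε = (dQ/dP)(P/Q) = (-56.506)(11.9/706.322).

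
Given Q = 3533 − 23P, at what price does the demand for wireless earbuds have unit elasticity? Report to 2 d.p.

76.80

For linear demand Q = a − bP, ε = −bP/(a − bP). |ε| = 1 when bP = a − bP, i.e. P = a/(2b).
P = 3533/(2·23) = 3533/46 = 76.8043.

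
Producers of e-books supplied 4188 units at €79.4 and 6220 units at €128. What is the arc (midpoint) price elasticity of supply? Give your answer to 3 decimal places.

0.833

ΔQ = 6220 − 4188 = 2032; ΔP = 128 − 79.4 = 48.6.
Midpoints: P̄ = 103.70, Q̄ = 5204.0.
ε_s = (ΔQ/ΔP)(P̄/Q̄) = (2032/48.6)(103.70/5204.0).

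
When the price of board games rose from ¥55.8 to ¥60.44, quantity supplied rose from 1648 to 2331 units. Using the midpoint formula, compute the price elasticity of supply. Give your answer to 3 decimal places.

4.300

ΔQ = 2331 − 1648 = 683; ΔP = 60.44 − 55.8 = 4.64.
Midpoints: P̄ = 58.12, Q̄ = 1989.5.
ε_s = (ΔQ/ΔP)(P̄/Q̄) = (683/4.64)(58.12/1989.5).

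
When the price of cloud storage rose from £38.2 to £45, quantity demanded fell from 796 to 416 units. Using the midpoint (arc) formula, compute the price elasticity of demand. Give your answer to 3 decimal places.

-3.836

ΔQ = 416 − 796 = -380; ΔP = 45 − 38.2 = 6.8.
Midpoints: P̄ = 41.60, Q̄ = 606.0.
ε = (ΔQ/ΔP)(P̄/Q̄) = (-380/6.8)(41.60/606.0).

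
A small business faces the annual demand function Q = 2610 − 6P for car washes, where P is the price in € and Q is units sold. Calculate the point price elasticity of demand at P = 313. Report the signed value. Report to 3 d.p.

-2.566

At P = 313, Q = 732.
dQ/dP = −6.
ε = (dQ/dP)(P/Q) = (-6)(313/732).
|ε| > 1, so demand is elastic at this price.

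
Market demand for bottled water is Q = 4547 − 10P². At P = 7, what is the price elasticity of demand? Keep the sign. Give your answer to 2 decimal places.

-0.24

At P = 7, Q = 4057.
dQ/dP = −20P = -140.
ε = (dQ/dP)(P/Q) = (-140)(7/4057).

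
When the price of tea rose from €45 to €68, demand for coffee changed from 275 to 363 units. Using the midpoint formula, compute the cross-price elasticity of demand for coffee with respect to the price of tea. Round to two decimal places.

ΔQ_x = 363 − 275 = 88; ΔP_y = 68 − 45 = 23.
Midpoints: P̄_y = 56.50, Q̄_x = 319.0.
ε_xy = (ΔQ_x/ΔP_y)(P̄_y/Q̄_x) = (88/23)(56.50/319.0).

0.68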